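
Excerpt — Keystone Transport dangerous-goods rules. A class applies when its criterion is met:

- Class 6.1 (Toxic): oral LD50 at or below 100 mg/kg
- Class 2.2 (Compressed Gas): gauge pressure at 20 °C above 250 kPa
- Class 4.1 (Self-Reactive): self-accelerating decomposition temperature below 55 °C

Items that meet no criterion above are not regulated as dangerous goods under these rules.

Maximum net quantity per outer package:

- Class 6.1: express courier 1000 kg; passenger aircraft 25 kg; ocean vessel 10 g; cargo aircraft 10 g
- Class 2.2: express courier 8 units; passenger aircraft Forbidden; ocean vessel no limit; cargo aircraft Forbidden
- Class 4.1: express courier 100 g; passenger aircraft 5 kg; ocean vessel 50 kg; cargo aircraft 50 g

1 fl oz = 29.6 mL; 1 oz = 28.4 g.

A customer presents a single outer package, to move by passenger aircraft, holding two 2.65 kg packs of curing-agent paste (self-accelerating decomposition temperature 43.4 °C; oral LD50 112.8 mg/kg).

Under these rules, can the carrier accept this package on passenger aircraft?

Self-accelerating decomposition temperature 43.4 °C meets the Class 4.1 criterion (Self-Reactive), so the curing-agent paste is Class 4.1.
Class 4.1 quantity: two 2.65 kg packs = 5.3 kg.
5.3 kg > 5 kg (passenger aircraft limit, Class 4.1) — over the limit.

No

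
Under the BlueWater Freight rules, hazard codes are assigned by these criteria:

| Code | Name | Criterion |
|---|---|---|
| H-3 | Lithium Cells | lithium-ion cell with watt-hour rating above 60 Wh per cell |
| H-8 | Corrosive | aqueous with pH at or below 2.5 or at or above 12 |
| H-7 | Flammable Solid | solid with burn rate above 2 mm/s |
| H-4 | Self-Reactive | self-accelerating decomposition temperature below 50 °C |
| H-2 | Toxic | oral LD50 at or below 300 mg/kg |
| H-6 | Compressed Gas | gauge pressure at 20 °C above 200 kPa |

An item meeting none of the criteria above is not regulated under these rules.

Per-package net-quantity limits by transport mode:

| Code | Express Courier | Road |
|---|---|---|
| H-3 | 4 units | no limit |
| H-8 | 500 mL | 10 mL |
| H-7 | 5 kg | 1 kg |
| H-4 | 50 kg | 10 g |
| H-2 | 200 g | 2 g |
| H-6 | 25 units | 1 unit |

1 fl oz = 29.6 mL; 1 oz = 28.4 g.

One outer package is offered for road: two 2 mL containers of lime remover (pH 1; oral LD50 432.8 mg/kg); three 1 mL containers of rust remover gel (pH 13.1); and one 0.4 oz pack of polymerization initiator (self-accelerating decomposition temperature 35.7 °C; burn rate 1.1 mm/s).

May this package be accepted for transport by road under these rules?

No

pH 1 meets the Code H-8 criterion (Corrosive), so the lime remover is Code H-8.
pH 13.1 meets the Code H-8 criterion (Corrosive), so the rust remover gel is Code H-8.
The polymerization initiator has self-accelerating decomposition temperature 35.7 °C, which is < 50 °C, so it is Code H-4 (Self-Reactive).
Code H-8 net quantity: (two 2 mL containers = 4 mL) + (three 1 mL containers = 3 mL) = 7 mL.
7 mL is within the road limit of 10 mL for Code H-8.
Code H-4 quantity: one 0.4 oz pack = 11.36 g.
11.36 g exceeds the road limit of 10 g for Code H-4.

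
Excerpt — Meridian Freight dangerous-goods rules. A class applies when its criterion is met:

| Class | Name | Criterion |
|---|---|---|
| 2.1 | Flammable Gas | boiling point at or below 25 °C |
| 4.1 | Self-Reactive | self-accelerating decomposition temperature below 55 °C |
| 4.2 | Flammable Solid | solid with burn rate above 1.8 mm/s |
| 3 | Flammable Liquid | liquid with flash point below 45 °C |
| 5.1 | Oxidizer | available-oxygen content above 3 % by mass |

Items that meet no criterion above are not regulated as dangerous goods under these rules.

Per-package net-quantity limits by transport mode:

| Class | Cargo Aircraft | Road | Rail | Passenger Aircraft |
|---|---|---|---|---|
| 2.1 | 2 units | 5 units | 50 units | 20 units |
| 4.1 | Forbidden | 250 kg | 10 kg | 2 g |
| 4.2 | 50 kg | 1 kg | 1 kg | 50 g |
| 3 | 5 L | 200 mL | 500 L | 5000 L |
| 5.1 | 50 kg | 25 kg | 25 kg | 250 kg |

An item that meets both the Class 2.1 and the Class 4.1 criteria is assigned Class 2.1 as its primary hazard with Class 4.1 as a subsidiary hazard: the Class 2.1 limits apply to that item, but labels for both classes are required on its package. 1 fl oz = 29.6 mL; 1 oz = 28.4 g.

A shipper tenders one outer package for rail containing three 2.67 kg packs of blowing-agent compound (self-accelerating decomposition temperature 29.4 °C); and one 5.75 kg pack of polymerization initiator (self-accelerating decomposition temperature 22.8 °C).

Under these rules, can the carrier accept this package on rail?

No

Self-accelerating decomposition temperature 29.4 °C meets the Class 4.1 criterion (Self-Reactive), so the blowing-agent compound is Class 4.1.
With self-accelerating decomposition temperature 22.8 °C (< 55 °C), the polymerization initiator falls in Class 4.1.
Total Class 4.1: (three 2.67 kg packs = 8.01 kg) + 5.75 kg = 13.76 kg.
13.76 kg exceeds the rail limit of 10 kg for Class 4.1.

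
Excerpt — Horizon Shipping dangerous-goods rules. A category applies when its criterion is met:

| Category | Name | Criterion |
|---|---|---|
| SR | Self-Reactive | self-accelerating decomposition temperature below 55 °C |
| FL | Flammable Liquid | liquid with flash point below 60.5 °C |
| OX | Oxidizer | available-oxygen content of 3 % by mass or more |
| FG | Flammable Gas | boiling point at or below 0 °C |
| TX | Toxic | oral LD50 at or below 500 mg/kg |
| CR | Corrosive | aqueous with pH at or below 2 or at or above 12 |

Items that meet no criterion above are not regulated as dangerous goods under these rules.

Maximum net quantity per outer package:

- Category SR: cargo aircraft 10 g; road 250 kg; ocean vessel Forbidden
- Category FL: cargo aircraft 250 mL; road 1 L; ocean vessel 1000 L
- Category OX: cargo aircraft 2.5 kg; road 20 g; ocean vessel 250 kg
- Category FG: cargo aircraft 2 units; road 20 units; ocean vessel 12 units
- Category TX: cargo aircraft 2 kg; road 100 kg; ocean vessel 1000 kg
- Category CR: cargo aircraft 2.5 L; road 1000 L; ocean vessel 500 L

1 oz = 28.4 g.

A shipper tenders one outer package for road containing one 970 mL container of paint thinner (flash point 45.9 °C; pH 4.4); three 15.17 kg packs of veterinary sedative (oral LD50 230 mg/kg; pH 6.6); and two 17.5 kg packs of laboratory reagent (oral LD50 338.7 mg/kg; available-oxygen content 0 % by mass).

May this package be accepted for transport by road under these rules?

Yes

With flash point 45.9 °C (< 60.5 °C), the paint thinner falls in Category FL.
The veterinary sedative has oral LD50 230 mg/kg, which is ≤ 500 mg/kg, so it is Category TX (Toxic).
Laboratory reagent: oral LD50 338.7 mg/kg ≤ 500 mg/kg → Category TX (Toxic).
Total Category TX: (three 15.17 kg packs = 45.51 kg) + (two 17.5 kg packs = 35 kg) = 80.51 kg.
That is within the Category TX road limit of 100 kg.
Category FL quantity: 970 mL.
That is within the Category FL road limit of 1 L.
Every hazard category is within its road limit and no segregation rule is violated.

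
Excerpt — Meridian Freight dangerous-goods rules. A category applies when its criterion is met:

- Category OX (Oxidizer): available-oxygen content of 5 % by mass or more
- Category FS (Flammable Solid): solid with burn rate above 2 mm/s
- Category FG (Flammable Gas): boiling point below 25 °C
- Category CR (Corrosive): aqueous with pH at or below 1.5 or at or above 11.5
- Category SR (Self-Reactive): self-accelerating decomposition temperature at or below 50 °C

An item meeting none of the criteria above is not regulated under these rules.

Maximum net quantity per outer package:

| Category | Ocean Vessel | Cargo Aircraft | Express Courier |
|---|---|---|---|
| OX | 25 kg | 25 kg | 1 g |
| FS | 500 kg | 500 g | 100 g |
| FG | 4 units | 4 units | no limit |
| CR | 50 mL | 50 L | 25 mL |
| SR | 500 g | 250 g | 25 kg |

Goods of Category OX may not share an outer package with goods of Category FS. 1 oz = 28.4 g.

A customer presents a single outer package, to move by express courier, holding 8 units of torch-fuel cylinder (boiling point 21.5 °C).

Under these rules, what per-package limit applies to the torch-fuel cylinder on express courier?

Boiling point 21.5 °C meets the Category FG criterion (Flammable Gas), so the torch-fuel cylinder is Category FG.
The express courier limit for Category FG is no limit.

no limit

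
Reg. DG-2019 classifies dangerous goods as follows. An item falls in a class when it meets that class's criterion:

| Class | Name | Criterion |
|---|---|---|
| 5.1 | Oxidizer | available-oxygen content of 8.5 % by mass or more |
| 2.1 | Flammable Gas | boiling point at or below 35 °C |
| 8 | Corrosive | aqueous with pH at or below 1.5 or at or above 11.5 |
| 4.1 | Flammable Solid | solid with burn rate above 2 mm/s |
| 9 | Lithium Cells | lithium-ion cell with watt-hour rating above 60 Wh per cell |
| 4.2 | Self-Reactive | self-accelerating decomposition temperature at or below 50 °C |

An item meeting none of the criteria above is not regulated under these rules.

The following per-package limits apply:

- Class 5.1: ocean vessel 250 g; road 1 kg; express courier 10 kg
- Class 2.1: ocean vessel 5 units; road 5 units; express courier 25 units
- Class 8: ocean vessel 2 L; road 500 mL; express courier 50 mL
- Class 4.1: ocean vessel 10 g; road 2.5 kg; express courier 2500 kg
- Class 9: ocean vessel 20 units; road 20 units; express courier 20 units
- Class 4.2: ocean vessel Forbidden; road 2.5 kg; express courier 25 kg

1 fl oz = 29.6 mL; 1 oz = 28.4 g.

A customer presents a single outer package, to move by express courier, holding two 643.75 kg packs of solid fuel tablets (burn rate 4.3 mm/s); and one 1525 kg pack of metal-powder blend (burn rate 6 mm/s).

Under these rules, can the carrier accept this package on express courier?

No

The solid fuel tablets have burn rate 4.3 mm/s, which is > 2 mm/s, so they are Class 4.1 (Flammable Solid).
Metal-powder blend: burn rate 6 mm/s > 2 mm/s → Class 4.1 (Flammable Solid).
Class 4.1 net quantity: (two 643.75 kg packs = 1287.5 kg) + 1525 kg = 2812.5 kg.
2812.5 kg > 2500 kg (express courier limit, Class 4.1) — over the limit.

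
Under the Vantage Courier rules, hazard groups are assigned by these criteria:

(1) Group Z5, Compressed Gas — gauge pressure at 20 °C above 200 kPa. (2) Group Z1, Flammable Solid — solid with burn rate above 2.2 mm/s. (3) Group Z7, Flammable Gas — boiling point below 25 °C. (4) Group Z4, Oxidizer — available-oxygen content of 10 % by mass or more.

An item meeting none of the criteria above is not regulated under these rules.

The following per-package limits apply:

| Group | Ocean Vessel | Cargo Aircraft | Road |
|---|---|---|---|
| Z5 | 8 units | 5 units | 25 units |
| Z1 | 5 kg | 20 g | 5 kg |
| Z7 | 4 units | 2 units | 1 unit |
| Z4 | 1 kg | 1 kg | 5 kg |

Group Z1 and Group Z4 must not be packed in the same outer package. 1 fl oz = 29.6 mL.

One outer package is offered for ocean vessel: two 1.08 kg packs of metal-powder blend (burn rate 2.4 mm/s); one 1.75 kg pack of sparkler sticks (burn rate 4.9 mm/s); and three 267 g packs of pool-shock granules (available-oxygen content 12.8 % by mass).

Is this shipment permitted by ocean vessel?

Metal-powder blend: burn rate 2.4 mm/s > 2.2 mm/s → Group Z1 (Flammable Solid).
With burn rate 4.9 mm/s (> 2.2 mm/s), the sparkler sticks fall in Group Z1.
With available-oxygen content 12.8 % by mass (≥ 10 % by mass), the pool-shock granules fall in Group Z4.
Total Group Z1: (two 1.08 kg packs = 2.16 kg) + 1.75 kg = 3.91 kg.
That is within the Group Z1 ocean vessel limit of 5 kg.
Group Z4 quantity: three 267 g packs = 801 g.
801 g is within the ocean vessel limit of 1 kg for Group Z4.
Group Z1 and Group Z4 may not share an outer package.

No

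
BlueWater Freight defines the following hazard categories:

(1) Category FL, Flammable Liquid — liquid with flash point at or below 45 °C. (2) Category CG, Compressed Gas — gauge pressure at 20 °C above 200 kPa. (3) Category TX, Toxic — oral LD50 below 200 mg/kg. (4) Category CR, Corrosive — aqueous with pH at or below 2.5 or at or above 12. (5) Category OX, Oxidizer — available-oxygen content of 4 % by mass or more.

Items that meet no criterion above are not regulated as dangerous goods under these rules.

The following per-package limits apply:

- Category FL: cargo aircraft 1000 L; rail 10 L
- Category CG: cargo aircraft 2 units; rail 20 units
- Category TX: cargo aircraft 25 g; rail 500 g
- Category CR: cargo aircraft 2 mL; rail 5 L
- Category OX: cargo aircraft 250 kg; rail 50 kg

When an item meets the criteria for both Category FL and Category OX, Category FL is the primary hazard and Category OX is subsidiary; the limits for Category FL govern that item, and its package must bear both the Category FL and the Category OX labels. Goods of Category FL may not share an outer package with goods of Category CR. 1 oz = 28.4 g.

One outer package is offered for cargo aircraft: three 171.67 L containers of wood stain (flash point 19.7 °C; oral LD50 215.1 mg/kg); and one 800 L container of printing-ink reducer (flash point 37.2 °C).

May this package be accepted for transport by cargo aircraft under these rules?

With flash point 19.7 °C (≤ 45 °C), the wood stain falls in Category FL.
Printing-ink reducer: flash point 37.2 °C ≤ 45 °C → Category FL (Flammable Liquid).
Total Category FL: (three 171.67 L containers = 515.01 L) + 800 L = 1315.01 L.
1315.01 L exceeds the cargo aircraft limit of 1000 L for Category FL.

No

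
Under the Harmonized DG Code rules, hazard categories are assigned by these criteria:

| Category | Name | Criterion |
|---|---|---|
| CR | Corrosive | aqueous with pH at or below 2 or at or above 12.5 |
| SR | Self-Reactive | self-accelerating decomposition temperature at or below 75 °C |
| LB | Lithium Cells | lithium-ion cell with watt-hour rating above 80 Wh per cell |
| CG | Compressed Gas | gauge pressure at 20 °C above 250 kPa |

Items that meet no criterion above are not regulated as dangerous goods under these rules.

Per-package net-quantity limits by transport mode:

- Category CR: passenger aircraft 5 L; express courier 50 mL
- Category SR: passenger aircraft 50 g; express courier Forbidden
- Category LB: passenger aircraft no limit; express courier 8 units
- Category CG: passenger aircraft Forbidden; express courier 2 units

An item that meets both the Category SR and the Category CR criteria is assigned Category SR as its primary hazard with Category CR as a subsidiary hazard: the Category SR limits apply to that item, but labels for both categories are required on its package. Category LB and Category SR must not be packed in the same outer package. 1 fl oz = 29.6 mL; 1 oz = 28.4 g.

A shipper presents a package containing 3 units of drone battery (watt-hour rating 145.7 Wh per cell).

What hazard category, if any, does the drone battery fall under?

Category LB

With watt-hour rating 145.7 Wh per cell (> 80 Wh per cell), the drone battery falls in Category LB.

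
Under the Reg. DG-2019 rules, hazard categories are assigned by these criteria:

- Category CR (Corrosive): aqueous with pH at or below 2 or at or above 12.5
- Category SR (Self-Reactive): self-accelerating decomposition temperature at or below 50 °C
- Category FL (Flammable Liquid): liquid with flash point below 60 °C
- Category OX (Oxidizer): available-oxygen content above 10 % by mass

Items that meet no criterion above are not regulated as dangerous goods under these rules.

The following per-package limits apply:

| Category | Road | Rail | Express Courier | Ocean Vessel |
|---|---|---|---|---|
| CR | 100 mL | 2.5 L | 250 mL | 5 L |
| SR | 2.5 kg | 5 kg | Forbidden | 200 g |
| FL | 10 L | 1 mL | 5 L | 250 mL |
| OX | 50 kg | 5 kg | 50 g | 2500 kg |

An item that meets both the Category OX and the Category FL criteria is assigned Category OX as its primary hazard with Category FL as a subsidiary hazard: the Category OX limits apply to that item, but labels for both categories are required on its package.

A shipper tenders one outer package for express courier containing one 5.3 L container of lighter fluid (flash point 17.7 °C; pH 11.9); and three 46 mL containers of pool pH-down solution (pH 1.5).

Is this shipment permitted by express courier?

Lighter fluid: flash point 17.7 °C < 60 °C → Category FL (Flammable Liquid).
With pH 1.5 (≤ 2), the pool pH-down solution falls in Category CR.
Category CR quantity: three 46 mL containers = 138 mL.
That is within the Category CR express courier limit of 250 mL.
Category FL quantity: 5.3 L.
That exceeds the Category FL express courier limit of 5 L.

No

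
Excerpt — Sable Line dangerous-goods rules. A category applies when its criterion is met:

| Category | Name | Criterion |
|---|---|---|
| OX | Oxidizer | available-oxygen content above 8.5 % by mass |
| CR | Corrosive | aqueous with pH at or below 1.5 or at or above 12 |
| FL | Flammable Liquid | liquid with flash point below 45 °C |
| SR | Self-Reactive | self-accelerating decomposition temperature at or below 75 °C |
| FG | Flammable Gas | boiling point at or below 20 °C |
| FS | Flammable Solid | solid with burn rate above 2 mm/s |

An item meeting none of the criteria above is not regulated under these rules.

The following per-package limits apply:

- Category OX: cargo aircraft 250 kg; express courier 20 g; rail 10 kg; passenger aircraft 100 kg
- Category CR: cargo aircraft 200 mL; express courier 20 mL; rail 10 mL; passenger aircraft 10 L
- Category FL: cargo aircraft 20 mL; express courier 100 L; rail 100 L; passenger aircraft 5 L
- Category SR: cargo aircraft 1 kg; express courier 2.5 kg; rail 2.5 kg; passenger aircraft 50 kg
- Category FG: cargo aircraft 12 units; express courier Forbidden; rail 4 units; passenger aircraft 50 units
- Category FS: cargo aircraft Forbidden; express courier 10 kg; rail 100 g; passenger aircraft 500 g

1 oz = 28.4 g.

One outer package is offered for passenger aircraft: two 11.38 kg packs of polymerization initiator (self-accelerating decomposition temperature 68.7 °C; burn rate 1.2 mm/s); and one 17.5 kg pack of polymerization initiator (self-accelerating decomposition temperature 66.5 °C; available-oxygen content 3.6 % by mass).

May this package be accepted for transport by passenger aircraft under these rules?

Yes

With self-accelerating decomposition temperature 68.7 °C (≤ 75 °C), the polymerization initiator falls in Category SR.
Polymerization initiator: self-accelerating decomposition temperature 66.5 °C ≤ 75 °C → Category SR (Self-Reactive).
Category SR net quantity: (two 11.38 kg packs = 22.76 kg) + 17.5 kg = 40.26 kg.
40.26 kg ≤ 50 kg (passenger aircraft limit, Category SR) — within limit.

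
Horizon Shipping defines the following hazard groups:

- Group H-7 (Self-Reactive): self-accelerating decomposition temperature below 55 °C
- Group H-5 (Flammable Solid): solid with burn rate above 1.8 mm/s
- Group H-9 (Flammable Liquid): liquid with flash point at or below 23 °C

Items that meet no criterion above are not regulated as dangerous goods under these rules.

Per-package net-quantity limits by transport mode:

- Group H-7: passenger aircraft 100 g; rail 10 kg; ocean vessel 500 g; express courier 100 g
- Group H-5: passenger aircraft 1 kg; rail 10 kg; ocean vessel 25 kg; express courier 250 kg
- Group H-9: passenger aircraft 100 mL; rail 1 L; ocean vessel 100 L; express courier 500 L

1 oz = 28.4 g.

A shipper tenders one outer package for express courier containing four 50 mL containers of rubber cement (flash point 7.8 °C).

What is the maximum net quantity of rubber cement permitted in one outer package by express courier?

Flash point 7.8 °C meets the Group H-9 criterion (Flammable Liquid), so the rubber cement is Group H-9.
The express courier limit for Group H-9 is 500 L.

500 L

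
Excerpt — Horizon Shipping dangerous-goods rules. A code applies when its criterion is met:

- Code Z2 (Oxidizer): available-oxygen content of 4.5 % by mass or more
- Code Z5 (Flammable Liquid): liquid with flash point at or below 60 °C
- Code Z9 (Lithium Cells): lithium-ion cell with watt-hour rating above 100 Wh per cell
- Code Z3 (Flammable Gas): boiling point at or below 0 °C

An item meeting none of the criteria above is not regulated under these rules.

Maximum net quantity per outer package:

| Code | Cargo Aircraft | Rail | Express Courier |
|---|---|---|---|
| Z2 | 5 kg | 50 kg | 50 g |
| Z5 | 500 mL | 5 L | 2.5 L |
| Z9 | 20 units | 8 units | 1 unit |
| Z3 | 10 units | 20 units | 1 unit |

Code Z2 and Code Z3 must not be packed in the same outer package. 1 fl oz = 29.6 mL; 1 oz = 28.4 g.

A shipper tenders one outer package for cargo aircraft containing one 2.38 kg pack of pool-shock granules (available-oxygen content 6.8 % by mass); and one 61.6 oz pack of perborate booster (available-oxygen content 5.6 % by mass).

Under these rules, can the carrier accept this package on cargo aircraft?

The pool-shock granules have available-oxygen content 6.8 % by mass, which is ≥ 4.5 % by mass, so they are Code Z2 (Oxidizer).
The perborate booster has available-oxygen content 5.6 % by mass, which is ≥ 4.5 % by mass, so it is Code Z2 (Oxidizer).
Code Z2 net quantity: 2.38 kg + (one 61.6 oz pack = 1749.44 g) = 4129.44 g.
That is within the Code Z2 cargo aircraft limit of 5 kg.

Yes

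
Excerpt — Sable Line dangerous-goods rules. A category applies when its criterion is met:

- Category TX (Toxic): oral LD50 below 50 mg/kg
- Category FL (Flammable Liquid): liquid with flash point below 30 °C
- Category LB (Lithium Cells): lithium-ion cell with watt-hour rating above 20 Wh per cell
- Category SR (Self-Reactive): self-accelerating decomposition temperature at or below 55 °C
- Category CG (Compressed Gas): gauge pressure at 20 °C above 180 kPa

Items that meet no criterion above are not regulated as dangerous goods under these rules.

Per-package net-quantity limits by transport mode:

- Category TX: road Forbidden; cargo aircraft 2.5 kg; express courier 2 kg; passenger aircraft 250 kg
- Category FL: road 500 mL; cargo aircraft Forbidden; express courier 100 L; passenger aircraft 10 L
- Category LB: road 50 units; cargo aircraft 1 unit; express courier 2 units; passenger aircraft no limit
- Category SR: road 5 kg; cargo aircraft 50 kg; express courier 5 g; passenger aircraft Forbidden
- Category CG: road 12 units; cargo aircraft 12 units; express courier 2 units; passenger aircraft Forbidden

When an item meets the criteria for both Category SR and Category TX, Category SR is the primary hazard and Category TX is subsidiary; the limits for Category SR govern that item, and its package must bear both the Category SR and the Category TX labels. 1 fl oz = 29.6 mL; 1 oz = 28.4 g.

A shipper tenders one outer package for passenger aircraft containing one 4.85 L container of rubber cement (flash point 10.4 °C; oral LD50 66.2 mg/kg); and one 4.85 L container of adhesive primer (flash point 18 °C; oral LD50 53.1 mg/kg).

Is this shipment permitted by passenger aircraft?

The rubber cement has flash point 10.4 °C, which is < 30 °C, so it is Category FL (Flammable Liquid).
Flash point 18 °C meets the Category FL criterion (Flammable Liquid), so the adhesive primer is Category FL.
Category FL net quantity: 4.85 L + 4.85 L = 9.7 L.
9.7 L is within the passenger aircraft limit of 10 L for Category FL.

Yes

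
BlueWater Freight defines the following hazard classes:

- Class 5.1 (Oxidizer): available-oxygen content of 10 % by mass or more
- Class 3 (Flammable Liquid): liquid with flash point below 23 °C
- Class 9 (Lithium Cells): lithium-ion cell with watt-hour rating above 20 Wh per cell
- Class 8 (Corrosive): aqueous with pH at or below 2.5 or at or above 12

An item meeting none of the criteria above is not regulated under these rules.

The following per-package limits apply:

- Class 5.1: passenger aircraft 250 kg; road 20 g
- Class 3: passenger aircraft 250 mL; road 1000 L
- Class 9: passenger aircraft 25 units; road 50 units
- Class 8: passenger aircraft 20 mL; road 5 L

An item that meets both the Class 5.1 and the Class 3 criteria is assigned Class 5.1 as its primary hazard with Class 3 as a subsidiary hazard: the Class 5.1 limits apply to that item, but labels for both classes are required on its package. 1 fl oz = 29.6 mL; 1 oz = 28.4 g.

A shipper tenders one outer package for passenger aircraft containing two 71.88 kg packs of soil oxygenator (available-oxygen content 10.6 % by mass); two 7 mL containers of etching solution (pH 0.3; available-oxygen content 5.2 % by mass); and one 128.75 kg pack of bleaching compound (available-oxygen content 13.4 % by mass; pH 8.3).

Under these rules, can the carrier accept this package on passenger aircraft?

The soil oxygenator has available-oxygen content 10.6 % by mass, which is ≥ 10 % by mass, so it is Class 5.1 (Oxidizer).
With pH 0.3 (≤ 2.5), the etching solution falls in Class 8.
Bleaching compound: available-oxygen content 13.4 % by mass ≥ 10 % by mass → Class 5.1 (Oxidizer).
Class 8 quantity: two 7 mL containers = 14 mL.
14 mL ≤ 20 mL (passenger aircraft limit, Class 8) — within limit.
Class 5.1 net quantity: (two 71.88 kg packs = 143.76 kg) + 128.75 kg = 272.51 kg.
272.51 kg exceeds the passenger aircraft limit of 250 kg for Class 5.1.

No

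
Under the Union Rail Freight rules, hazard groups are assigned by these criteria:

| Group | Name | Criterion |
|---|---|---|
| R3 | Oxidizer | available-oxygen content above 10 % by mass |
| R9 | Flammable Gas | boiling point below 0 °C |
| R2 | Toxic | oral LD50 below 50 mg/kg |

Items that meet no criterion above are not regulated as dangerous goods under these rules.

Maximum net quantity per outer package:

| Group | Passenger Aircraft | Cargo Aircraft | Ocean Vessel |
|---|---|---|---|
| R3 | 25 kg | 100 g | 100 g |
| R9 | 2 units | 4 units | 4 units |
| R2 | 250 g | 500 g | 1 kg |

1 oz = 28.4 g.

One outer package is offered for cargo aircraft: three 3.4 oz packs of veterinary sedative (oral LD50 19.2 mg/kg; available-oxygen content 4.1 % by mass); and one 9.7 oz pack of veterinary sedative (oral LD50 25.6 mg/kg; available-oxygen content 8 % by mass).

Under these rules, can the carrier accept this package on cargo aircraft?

No

The veterinary sedative has oral LD50 19.2 mg/kg, which is < 50 mg/kg, so it is Group R2 (Toxic).
The veterinary sedative has oral LD50 25.6 mg/kg, which is < 50 mg/kg, so it is Group R2 (Toxic).
Group R2 net quantity: (three 3.4 oz packs = 289.68 g) + (one 9.7 oz pack = 275.48 g) = 565.16 g.
That exceeds the Group R2 cargo aircraft limit of 500 g.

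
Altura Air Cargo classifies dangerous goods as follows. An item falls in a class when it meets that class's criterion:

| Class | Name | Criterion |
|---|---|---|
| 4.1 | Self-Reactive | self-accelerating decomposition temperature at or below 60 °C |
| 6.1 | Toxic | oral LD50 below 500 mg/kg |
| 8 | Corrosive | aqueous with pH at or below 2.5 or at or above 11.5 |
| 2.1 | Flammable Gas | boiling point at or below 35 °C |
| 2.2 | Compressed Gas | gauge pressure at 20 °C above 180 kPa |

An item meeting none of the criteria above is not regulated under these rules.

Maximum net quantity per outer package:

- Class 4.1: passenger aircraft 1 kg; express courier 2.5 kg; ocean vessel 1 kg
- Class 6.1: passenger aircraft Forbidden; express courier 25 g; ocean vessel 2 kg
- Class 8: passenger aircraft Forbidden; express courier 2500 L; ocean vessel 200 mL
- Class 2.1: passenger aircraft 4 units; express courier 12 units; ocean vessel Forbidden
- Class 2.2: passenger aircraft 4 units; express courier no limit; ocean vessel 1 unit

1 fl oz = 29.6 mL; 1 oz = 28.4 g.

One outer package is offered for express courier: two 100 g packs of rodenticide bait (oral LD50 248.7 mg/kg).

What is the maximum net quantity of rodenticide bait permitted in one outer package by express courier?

25 g

Oral LD50 248.7 mg/kg meets the Class 6.1 criterion (Toxic), so the rodenticide bait is Class 6.1.
The express courier limit for Class 6.1 is 25 g.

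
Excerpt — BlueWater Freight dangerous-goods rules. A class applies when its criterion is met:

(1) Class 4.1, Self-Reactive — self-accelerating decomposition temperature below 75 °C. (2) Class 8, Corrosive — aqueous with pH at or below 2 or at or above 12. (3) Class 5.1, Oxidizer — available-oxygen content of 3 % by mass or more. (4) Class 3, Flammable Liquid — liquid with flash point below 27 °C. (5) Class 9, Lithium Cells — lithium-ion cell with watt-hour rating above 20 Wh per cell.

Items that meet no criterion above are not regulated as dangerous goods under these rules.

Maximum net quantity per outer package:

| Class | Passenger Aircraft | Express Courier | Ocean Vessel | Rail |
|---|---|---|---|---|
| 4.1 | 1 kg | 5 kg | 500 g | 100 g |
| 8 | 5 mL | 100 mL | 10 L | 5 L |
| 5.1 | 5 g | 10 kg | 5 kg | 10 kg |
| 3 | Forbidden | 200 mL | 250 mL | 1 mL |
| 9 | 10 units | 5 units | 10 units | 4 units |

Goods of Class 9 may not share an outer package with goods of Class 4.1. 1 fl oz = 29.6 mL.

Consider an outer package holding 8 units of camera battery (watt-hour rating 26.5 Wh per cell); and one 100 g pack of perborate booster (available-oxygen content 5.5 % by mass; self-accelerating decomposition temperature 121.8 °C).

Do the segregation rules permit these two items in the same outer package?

Watt-hour rating 26.5 Wh per cell meets the Class 9 criterion (Lithium Cells), so the camera battery is Class 9.
With available-oxygen content 5.5 % by mass (≥ 3 % by mass), the perborate booster falls in Class 5.1.
No segregation rule bars Class 9 with Class 5.1.

Yes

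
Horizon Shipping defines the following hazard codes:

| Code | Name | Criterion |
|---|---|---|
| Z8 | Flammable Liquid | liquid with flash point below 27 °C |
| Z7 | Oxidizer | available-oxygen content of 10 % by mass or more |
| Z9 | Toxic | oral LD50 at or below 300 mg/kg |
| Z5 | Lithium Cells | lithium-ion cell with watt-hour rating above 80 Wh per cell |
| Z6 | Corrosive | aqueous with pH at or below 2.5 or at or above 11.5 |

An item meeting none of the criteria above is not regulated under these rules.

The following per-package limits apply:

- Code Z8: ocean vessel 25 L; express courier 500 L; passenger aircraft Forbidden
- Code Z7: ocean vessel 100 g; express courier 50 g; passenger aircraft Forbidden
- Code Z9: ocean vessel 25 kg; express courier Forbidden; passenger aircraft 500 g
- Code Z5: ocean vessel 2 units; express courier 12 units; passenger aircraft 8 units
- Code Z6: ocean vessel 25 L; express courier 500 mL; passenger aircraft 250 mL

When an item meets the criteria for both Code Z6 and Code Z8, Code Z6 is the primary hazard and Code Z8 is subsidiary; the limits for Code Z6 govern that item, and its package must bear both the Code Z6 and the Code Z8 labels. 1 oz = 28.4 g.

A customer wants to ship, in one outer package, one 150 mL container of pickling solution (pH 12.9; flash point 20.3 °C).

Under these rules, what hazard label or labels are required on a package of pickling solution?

Code Z6 and Z8

pH 12.9 meets the Code Z6 criterion (Corrosive), so the pickling solution is Code Z6.
The pickling solution has flash point 20.3 °C, which is < 27 °C, so it is Code Z8 (Flammable Liquid).
By the precedence rule Code Z6 is primary and Code Z8 is subsidiary, and that rule requires both labels on the package.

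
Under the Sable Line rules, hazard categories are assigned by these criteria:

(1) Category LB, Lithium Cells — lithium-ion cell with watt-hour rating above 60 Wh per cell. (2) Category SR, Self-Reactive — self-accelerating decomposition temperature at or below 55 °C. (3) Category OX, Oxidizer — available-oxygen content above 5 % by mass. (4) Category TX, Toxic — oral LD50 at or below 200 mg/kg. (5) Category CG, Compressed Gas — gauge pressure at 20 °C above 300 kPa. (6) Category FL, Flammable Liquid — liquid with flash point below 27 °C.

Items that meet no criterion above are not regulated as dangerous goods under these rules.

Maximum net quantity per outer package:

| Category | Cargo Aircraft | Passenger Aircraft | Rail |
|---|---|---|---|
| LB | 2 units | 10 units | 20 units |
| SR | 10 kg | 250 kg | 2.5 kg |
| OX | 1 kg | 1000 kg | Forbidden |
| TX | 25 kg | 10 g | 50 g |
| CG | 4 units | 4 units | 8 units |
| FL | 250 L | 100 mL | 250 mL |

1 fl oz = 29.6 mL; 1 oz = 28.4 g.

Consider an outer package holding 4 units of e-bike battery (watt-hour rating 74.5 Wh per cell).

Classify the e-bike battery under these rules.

Category LB

Watt-hour rating 74.5 Wh per cell meets the Category LB criterion (Lithium Cells), so the e-bike battery is Category LB.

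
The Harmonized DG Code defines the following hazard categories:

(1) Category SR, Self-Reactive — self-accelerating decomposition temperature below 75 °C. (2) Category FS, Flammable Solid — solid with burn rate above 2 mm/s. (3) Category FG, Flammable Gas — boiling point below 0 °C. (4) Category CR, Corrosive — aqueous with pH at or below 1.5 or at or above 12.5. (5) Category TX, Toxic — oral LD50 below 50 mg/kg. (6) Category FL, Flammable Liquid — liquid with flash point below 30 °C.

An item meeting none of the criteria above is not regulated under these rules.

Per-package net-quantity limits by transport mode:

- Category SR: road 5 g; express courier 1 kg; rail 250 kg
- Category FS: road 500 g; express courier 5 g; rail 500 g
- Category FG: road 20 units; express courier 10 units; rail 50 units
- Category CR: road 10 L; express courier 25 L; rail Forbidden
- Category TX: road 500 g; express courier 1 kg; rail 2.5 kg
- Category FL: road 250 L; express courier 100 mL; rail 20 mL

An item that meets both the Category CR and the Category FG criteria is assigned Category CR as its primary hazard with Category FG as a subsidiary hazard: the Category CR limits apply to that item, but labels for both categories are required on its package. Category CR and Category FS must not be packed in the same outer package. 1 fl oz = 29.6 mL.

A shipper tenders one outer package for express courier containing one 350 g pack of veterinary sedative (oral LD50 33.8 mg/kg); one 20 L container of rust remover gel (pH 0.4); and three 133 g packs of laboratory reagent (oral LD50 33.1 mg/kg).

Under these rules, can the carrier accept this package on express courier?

With oral LD50 33.8 mg/kg (< 50 mg/kg), the veterinary sedative falls in Category TX.
With pH 0.4 (≤ 1.5), the rust remover gel falls in Category CR.
The laboratory reagent has oral LD50 33.1 mg/kg, which is < 50 mg/kg, so it is Category TX (Toxic).
Category CR quantity: 20 L.
20 L is within the express courier limit of 25 L for Category CR.
Total Category TX: 350 g + (three 133 g packs = 399 g) = 749 g.
749 g is within the express courier limit of 1 kg for Category TX.
The segregation rule (Category CR with Category FS) does not apply to Category CR with Category TX.
Every hazard category is within its express courier limit and no segregation rule is violated.

Yes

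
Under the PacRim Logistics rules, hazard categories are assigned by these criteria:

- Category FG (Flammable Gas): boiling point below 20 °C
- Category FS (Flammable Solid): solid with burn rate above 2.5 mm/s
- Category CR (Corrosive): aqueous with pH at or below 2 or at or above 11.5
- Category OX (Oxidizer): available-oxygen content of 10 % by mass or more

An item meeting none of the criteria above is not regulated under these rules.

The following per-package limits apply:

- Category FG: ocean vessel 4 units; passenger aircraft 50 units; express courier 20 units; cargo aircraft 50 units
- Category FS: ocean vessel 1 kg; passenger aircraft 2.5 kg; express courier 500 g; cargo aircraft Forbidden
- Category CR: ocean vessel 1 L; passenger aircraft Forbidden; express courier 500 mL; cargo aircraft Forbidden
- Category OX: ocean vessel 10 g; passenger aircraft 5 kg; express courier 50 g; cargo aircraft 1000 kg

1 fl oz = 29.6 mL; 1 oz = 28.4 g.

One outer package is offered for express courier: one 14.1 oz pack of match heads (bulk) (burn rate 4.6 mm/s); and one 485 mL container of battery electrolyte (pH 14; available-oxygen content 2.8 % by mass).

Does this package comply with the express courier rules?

With burn rate 4.6 mm/s (> 2.5 mm/s), the match heads (bulk) fall in Category FS.
pH 14 meets the Category CR criterion (Corrosive), so the battery electrolyte is Category CR.
Category FS quantity: one 14.1 oz pack = 400.44 g.
400.44 g is within the express courier limit of 500 g for Category FS.
Category CR quantity: 485 mL.
485 mL is within the express courier limit of 500 mL for Category CR.
Every hazard category is within its express courier limit and no segregation rule is violated.

Yes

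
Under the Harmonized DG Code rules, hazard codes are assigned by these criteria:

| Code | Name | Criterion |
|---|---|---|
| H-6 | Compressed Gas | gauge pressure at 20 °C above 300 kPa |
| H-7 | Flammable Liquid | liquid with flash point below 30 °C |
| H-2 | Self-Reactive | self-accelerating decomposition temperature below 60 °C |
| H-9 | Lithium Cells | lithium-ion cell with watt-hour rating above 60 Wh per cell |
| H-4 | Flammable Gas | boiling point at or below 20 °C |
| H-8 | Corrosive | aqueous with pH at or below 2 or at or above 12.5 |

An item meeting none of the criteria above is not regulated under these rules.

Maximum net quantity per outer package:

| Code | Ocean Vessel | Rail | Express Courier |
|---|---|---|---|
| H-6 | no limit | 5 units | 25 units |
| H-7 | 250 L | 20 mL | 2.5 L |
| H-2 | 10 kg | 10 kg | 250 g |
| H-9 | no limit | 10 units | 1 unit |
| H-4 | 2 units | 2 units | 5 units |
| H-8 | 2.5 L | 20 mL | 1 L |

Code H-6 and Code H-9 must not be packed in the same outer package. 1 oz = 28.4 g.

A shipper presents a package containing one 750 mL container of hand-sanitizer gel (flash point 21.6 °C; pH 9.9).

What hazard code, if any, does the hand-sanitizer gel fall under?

Flash point 21.6 °C meets the Code H-7 criterion (Flammable Liquid), so the hand-sanitizer gel is Code H-7.

Code H-7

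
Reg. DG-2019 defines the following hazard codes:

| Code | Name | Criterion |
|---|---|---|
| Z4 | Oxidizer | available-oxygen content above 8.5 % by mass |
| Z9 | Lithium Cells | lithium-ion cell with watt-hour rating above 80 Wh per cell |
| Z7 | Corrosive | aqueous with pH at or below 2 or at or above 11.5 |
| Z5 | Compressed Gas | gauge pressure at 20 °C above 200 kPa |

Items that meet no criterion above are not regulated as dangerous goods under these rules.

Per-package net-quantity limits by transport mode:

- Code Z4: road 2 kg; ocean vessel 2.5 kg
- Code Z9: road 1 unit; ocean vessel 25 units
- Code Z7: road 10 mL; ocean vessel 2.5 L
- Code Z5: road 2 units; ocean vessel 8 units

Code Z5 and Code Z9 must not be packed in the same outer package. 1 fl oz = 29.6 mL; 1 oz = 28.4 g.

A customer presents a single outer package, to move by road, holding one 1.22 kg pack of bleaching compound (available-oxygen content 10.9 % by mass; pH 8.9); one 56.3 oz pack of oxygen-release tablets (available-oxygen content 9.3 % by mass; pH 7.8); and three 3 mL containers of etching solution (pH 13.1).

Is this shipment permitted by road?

No

Available-oxygen content 10.9 % by mass meets the Code Z4 criterion (Oxidizer), so the bleaching compound is Code Z4.
The oxygen-release tablets have available-oxygen content 9.3 % by mass, which is > 8.5 % by mass, so they are Code Z4 (Oxidizer).
The etching solution has pH 13.1, which is ≥ 11.5, so it is Code Z7 (Corrosive).
Code Z4 net quantity: 1.22 kg + (one 56.3 oz pack = 1598.92 g) = 2818.92 g.
2818.92 g exceeds the road limit of 2 kg for Code Z4.
Code Z7 quantity: three 3 mL containers = 9 mL.
That is within the Code Z7 road limit of 10 mL.
The segregation rule (Code Z5 with Code Z9) does not apply to Code Z4 with Code Z7.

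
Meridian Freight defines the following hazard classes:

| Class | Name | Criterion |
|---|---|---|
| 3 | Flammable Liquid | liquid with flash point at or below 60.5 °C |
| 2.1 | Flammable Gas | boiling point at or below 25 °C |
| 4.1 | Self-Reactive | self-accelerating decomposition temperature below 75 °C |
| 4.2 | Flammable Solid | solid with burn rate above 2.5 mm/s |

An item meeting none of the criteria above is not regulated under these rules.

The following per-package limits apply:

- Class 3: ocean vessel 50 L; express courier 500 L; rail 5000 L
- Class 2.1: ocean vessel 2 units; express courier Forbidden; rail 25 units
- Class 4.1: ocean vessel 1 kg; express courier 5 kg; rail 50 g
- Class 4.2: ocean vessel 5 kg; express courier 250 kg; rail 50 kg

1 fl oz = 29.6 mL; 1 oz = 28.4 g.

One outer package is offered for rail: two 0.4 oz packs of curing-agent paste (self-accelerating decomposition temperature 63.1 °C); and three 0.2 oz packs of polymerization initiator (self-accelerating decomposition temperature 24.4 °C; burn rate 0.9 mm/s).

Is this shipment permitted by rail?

The curing-agent paste has self-accelerating decomposition temperature 63.1 °C, which is < 75 °C, so it is Class 4.1 (Self-Reactive).
Self-accelerating decomposition temperature 24.4 °C meets the Class 4.1 criterion (Self-Reactive), so the polymerization initiator is Class 4.1.
Total Class 4.1: (two 0.4 oz packs = 22.72 g) + (three 0.2 oz packs = 17.04 g) = 39.76 g.
That is within the Class 4.1 rail limit of 50 g.

Yes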